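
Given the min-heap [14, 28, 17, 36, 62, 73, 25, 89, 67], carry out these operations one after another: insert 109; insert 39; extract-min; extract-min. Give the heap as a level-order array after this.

insert 109:
  append 109 at index 9 → [14, 28, 17, 36, 62, 73, 25, 89, 67, 109] (no swap needed)
insert 39:
  append 39 at index 10 → [14, 28, 17, 36, 62, 73, 25, 89, 67, 109, 39]
  39 < parent 62 at index 4, swap → [14, 28, 17, 36, 39, 73, 25, 89, 67, 109, 62]
extract-min → returns 14:
  remove root 14; move last element 62 to root → [62, 28, 17, 36, 39, 73, 25, 89, 67, 109]
  62 vs smaller child 17 at index 2, swap → [17, 28, 62, 36, 39, 73, 25, 89, 67, 109]
  62 vs smaller child 25 at index 6, swap → [17, 28, 25, 36, 39, 73, 62, 89, 67, 109]
extract-min → returns 17:
  remove root 17; move last element 109 to root → [109, 28, 25, 36, 39, 73, 62, 89, 67]
  109 vs smaller child 25 at index 2, swap → [25, 28, 109, 36, 39, 73, 62, 89, 67]
  109 vs smaller child 62 at index 6, swap → [25, 28, 62, 36, 39, 73, 109, 89, 67]

[25, 28, 62, 36, 39, 73, 109, 89, 67]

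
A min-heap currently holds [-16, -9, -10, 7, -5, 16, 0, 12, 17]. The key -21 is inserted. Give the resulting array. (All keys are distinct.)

[-21, -16, -10, 7, -9, 16, 0, 12, 17, -5]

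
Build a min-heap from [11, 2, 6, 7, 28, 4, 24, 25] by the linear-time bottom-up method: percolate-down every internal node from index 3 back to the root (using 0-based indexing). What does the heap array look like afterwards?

[2, 7, 4, 11, 28, 6, 24, 25]

sift down from index 3: already satisfies heap property
sift down from index 2:
  6 vs smaller child 4 at index 5, swap → [11, 2, 4, 7, 28, 6, 24, 25]
sift down from index 1: already satisfies heap property
sift down from index 0:
  11 vs smaller child 2 at index 1, swap → [2, 11, 4, 7, 28, 6, 24, 25]
  11 vs smaller child 7 at index 3, swap → [2, 7, 4, 11, 28, 6, 24, 25]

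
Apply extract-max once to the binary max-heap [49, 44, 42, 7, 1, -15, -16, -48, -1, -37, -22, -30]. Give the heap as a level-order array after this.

[44, 7, 42, -1, 1, -15, -16, -48, -30, -37, -22]

remove root 49; move last element -30 to root → [-30, 44, 42, 7, 1, -15, -16, -48, -1, -37, -22]
-30 vs larger child 44 at index 1, swap → [44, -30, 42, 7, 1, -15, -16, -48, -1, -37, -22]
-30 vs larger child 7 at index 3, swap → [44, 7, 42, -30, 1, -15, -16, -48, -1, -37, -22]
-30 vs larger child -1 at index 8, swap → [44, 7, 42, -1, 1, -15, -16, -48, -30, -37, -22]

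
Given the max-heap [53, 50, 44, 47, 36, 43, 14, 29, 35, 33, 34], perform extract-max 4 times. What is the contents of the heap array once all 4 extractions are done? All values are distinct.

extract-max #1 returns 53:
  remove root 53; move last element 34 to root → [34, 50, 44, 47, 36, 43, 14, 29, 35, 33]
  34 vs larger child 50 at index 1, swap → [50, 34, 44, 47, 36, 43, 14, 29, 35, 33]
  34 vs larger child 47 at index 3, swap → [50, 47, 44, 34, 36, 43, 14, 29, 35, 33]
  34 vs larger child 35 at index 8, swap → [50, 47, 44, 35, 36, 43, 14, 29, 34, 33]
extract-max #2 returns 50:
  remove root 50; move last element 33 to root → [33, 47, 44, 35, 36, 43, 14, 29, 34]
  33 vs larger child 47 at index 1, swap → [47, 33, 44, 35, 36, 43, 14, 29, 34]
  33 vs larger child 36 at index 4, swap → [47, 36, 44, 35, 33, 43, 14, 29, 34]
extract-max #3 returns 47:
  remove root 47; move last element 34 to root → [34, 36, 44, 35, 33, 43, 14, 29]
  34 vs larger child 44 at index 2, swap → [44, 36, 34, 35, 33, 43, 14, 29]
  34 vs larger child 43 at index 5, swap → [44, 36, 43, 35, 33, 34, 14, 29]
extract-max #4 returns 44:
  remove root 44; move last element 29 to root → [29, 36, 43, 35, 33, 34, 14]
  29 vs larger child 43 at index 2, swap → [43, 36, 29, 35, 33, 34, 14]
  29 vs larger child 34 at index 5, swap → [43, 36, 34, 35, 33, 29, 14]

[43, 36, 34, 35, 33, 29, 14]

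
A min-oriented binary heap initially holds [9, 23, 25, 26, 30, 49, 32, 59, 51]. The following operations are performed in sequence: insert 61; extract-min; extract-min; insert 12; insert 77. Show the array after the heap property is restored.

[12, 25, 32, 26, 30, 49, 61, 59, 51, 77]

insert 61:
  append 61 at index 9 → [9, 23, 25, 26, 30, 49, 32, 59, 51, 61] (no swap needed)
extract-min → returns 9:
  remove root 9; move last element 61 to root → [61, 23, 25, 26, 30, 49, 32, 59, 51]
  61 vs smaller child 23 at index 1, swap → [23, 61, 25, 26, 30, 49, 32, 59, 51]
  61 vs smaller child 26 at index 3, swap → [23, 26, 25, 61, 30, 49, 32, 59, 51]
  61 vs smaller child 51 at index 8, swap → [23, 26, 25, 51, 30, 49, 32, 59, 61]
extract-min → returns 23:
  remove root 23; move last element 61 to root → [61, 26, 25, 51, 30, 49, 32, 59]
  61 vs smaller child 25 at index 2, swap → [25, 26, 61, 51, 30, 49, 32, 59]
  61 vs smaller child 32 at index 6, swap → [25, 26, 32, 51, 30, 49, 61, 59]
insert 12:
  append 12 at index 8 → [25, 26, 32, 51, 30, 49, 61, 59, 12]
  12 < parent 51 at index 3, swap → [25, 26, 32, 12, 30, 49, 61, 59, 51]
  12 < parent 26 at index 1, swap → [25, 12, 32, 26, 30, 49, 61, 59, 51]
  12 < parent 25 at index 0, swap → [12, 25, 32, 26, 30, 49, 61, 59, 51]
insert 77:
  append 77 at index 9 → [12, 25, 32, 26, 30, 49, 61, 59, 51, 77] (no swap needed)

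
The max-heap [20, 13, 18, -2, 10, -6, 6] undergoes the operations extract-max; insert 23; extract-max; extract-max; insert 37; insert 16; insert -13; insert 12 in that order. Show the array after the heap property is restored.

[37, 12, 16, 10, -6, 6, 13, -13, -2]

extract-max → returns 20:
  remove root 20; move last element 6 to root → [6, 13, 18, -2, 10, -6]
  6 vs larger child 18 at index 2, swap → [18, 13, 6, -2, 10, -6]
insert 23:
  append 23 at index 6 → [18, 13, 6, -2, 10, -6, 23]
  23 > parent 6 at index 2, swap → [18, 13, 23, -2, 10, -6, 6]
  23 > parent 18 at index 0, swap → [23, 13, 18, -2, 10, -6, 6]
extract-max → returns 23:
  remove root 23; move last element 6 to root → [6, 13, 18, -2, 10, -6]
  6 vs larger child 18 at index 2, swap → [18, 13, 6, -2, 10, -6]
extract-max → returns 18:
  remove root 18; move last element -6 to root → [-6, 13, 6, -2, 10]
  -6 vs larger child 13 at index 1, swap → [13, -6, 6, -2, 10]
  -6 vs larger child 10 at index 4, swap → [13, 10, 6, -2, -6]
insert 37:
  append 37 at index 5 → [13, 10, 6, -2, -6, 37]
  37 > parent 6 at index 2, swap → [13, 10, 37, -2, -6, 6]
  37 > parent 13 at index 0, swap → [37, 10, 13, -2, -6, 6]
insert 16:
  append 16 at index 6 → [37, 10, 13, -2, -6, 6, 16]
  16 > parent 13 at index 2, swap → [37, 10, 16, -2, -6, 6, 13]
insert -13:
  append -13 at index 7 → [37, 10, 16, -2, -6, 6, 13, -13] (no swap needed)
insert 12:
  append 12 at index 8 → [37, 10, 16, -2, -6, 6, 13, -13, 12]
  12 > parent -2 at index 3, swap → [37, 10, 16, 12, -6, 6, 13, -13, -2]
  12 > parent 10 at index 1, swap → [37, 12, 16, 10, -6, 6, 13, -13, -2]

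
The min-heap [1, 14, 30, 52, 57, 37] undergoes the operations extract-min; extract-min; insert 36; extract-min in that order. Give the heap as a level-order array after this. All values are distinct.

[36, 37, 57, 52]

extract-min → returns 1:
  remove root 1; move last element 37 to root → [37, 14, 30, 52, 57]
  37 vs smaller child 14 at index 1, swap → [14, 37, 30, 52, 57]
extract-min → returns 14:
  remove root 14; move last element 57 to root → [57, 37, 30, 52]
  57 vs smaller child 30 at index 2, swap → [30, 37, 57, 52]
insert 36:
  append 36 at index 4 → [30, 37, 57, 52, 36]
  36 < parent 37 at index 1, swap → [30, 36, 57, 52, 37]
extract-min → returns 30:
  remove root 30; move last element 37 to root → [37, 36, 57, 52]
  37 vs smaller child 36 at index 1, swap → [36, 37, 57, 52]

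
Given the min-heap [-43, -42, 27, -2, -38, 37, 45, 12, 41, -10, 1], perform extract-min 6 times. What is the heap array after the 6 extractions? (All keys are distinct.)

extract-min #1 returns -43:
  remove root -43; move last element 1 to root → [1, -42, 27, -2, -38, 37, 45, 12, 41, -10]
  1 vs smaller child -42 at index 1, swap → [-42, 1, 27, -2, -38, 37, 45, 12, 41, -10]
  1 vs smaller child -38 at index 4, swap → [-42, -38, 27, -2, 1, 37, 45, 12, 41, -10]
  1 vs only child -10 at index 9, swap → [-42, -38, 27, -2, -10, 37, 45, 12, 41, 1]
extract-min #2 returns -42:
  remove root -42; move last element 1 to root → [1, -38, 27, -2, -10, 37, 45, 12, 41]
  1 vs smaller child -38 at index 1, swap → [-38, 1, 27, -2, -10, 37, 45, 12, 41]
  1 vs smaller child -10 at index 4, swap → [-38, -10, 27, -2, 1, 37, 45, 12, 41]
extract-min #3 returns -38:
  remove root -38; move last element 41 to root → [41, -10, 27, -2, 1, 37, 45, 12]
  41 vs smaller child -10 at index 1, swap → [-10, 41, 27, -2, 1, 37, 45, 12]
  41 vs smaller child -2 at index 3, swap → [-10, -2, 27, 41, 1, 37, 45, 12]
  41 vs only child 12 at index 7, swap → [-10, -2, 27, 12, 1, 37, 45, 41]
extract-min #4 returns -10:
  remove root -10; move last element 41 to root → [41, -2, 27, 12, 1, 37, 45]
  41 vs smaller child -2 at index 1, swap → [-2, 41, 27, 12, 1, 37, 45]
  41 vs smaller child 1 at index 4, swap → [-2, 1, 27, 12, 41, 37, 45]
extract-min #5 returns -2:
  remove root -2; move last element 45 to root → [45, 1, 27, 12, 41, 37]
  45 vs smaller child 1 at index 1, swap → [1, 45, 27, 12, 41, 37]
  45 vs smaller child 12 at index 3, swap → [1, 12, 27, 45, 41, 37]
extract-min #6 returns 1:
  remove root 1; move last element 37 to root → [37, 12, 27, 45, 41]
  37 vs smaller child 12 at index 1, swap → [12, 37, 27, 45, 41]

[12, 37, 27, 45, 41]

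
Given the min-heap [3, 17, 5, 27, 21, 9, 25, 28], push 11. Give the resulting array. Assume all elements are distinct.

append 11 at index 8 → [3, 17, 5, 27, 21, 9, 25, 28, 11]
11 < parent 27 at index 3, swap → [3, 17, 5, 11, 21, 9, 25, 28, 27]
11 < parent 17 at index 1, swap → [3, 11, 5, 17, 21, 9, 25, 28, 27]

[3, 11, 5, 17, 21, 9, 25, 28, 27]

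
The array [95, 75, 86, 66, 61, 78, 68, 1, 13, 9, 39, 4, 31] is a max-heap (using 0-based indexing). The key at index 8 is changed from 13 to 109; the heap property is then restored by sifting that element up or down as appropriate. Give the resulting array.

set index 8 from 13 to 109 → [95, 75, 86, 66, 61, 78, 68, 1, 109, 9, 39, 4, 31]
109 > parent 66 at index 3, swap → [95, 75, 86, 109, 61, 78, 68, 1, 66, 9, 39, 4, 31]
109 > parent 75 at index 1, swap → [95, 109, 86, 75, 61, 78, 68, 1, 66, 9, 39, 4, 31]
109 > parent 95 at index 0, swap → [109, 95, 86, 75, 61, 78, 68, 1, 66, 9, 39, 4, 31]

[109, 95, 86, 75, 61, 78, 68, 1, 66, 9, 39, 4, 31]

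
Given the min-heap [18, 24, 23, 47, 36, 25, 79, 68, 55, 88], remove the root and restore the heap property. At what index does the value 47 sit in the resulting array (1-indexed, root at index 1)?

remove root 18; move last element 88 to root → [88, 24, 23, 47, 36, 25, 79, 68, 55]
88 vs smaller child 23 at index 3, swap → [23, 24, 88, 47, 36, 25, 79, 68, 55]
88 vs smaller child 25 at index 6, swap → [23, 24, 25, 47, 36, 88, 79, 68, 55]
resulting array: [23, 24, 25, 47, 36, 88, 79, 68, 55]

4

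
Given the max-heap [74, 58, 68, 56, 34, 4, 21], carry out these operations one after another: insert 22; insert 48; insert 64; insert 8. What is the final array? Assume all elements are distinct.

[74, 64, 68, 56, 58, 4, 21, 22, 48, 34, 8]

insert 22:
  append 22 at index 7 → [74, 58, 68, 56, 34, 4, 21, 22] (no swap needed)
insert 48:
  append 48 at index 8 → [74, 58, 68, 56, 34, 4, 21, 22, 48] (no swap needed)
insert 64:
  append 64 at index 9 → [74, 58, 68, 56, 34, 4, 21, 22, 48, 64]
  64 > parent 34 at index 4, swap → [74, 58, 68, 56, 64, 4, 21, 22, 48, 34]
  64 > parent 58 at index 1, swap → [74, 64, 68, 56, 58, 4, 21, 22, 48, 34]
insert 8:
  append 8 at index 10 → [74, 64, 68, 56, 58, 4, 21, 22, 48, 34, 8] (no swap needed)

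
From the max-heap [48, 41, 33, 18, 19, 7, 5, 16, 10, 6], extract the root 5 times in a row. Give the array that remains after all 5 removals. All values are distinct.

extract-max #1 returns 48:
  remove root 48; move last element 6 to root → [6, 41, 33, 18, 19, 7, 5, 16, 10]
  6 vs larger child 41 at index 1, swap → [41, 6, 33, 18, 19, 7, 5, 16, 10]
  6 vs larger child 19 at index 4, swap → [41, 19, 33, 18, 6, 7, 5, 16, 10]
extract-max #2 returns 41:
  remove root 41; move last element 10 to root → [10, 19, 33, 18, 6, 7, 5, 16]
  10 vs larger child 33 at index 2, swap → [33, 19, 10, 18, 6, 7, 5, 16]
extract-max #3 returns 33:
  remove root 33; move last element 16 to root → [16, 19, 10, 18, 6, 7, 5]
  16 vs larger child 19 at index 1, swap → [19, 16, 10, 18, 6, 7, 5]
  16 vs larger child 18 at index 3, swap → [19, 18, 10, 16, 6, 7, 5]
extract-max #4 returns 19:
  remove root 19; move last element 5 to root → [5, 18, 10, 16, 6, 7]
  5 vs larger child 18 at index 1, swap → [18, 5, 10, 16, 6, 7]
  5 vs larger child 16 at index 3, swap → [18, 16, 10, 5, 6, 7]
extract-max #5 returns 18:
  remove root 18; move last element 7 to root → [7, 16, 10, 5, 6]
  7 vs larger child 16 at index 1, swap → [16, 7, 10, 5, 6]

[16, 7, 10, 5, 6]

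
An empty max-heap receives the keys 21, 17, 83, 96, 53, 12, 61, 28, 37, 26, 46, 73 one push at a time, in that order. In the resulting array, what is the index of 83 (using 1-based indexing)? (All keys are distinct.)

2

Insert 21:
  append 21 at index 1 → [21] (no swap needed)
Insert 17:
  append 17 at index 2 → [21, 17] (no swap needed)
Insert 83:
  append 83 at index 3 → [21, 17, 83]
  83 > parent 21 at index 1, swap → [83, 17, 21]
Insert 96:
  append 96 at index 4 → [83, 17, 21, 96]
  96 > parent 17 at index 2, swap → [83, 96, 21, 17]
  96 > parent 83 at index 1, swap → [96, 83, 21, 17]
Insert 53:
  append 53 at index 5 → [96, 83, 21, 17, 53] (no swap needed)
Insert 12:
  append 12 at index 6 → [96, 83, 21, 17, 53, 12] (no swap needed)
Insert 61:
  append 61 at index 7 → [96, 83, 21, 17, 53, 12, 61]
  61 > parent 21 at index 3, swap → [96, 83, 61, 17, 53, 12, 21]
Insert 28:
  append 28 at index 8 → [96, 83, 61, 17, 53, 12, 21, 28]
  28 > parent 17 at index 4, swap → [96, 83, 61, 28, 53, 12, 21, 17]
Insert 37:
  append 37 at index 9 → [96, 83, 61, 28, 53, 12, 21, 17, 37]
  37 > parent 28 at index 4, swap → [96, 83, 61, 37, 53, 12, 21, 17, 28]
Insert 26:
  append 26 at index 10 → [96, 83, 61, 37, 53, 12, 21, 17, 28, 26] (no swap needed)
Insert 46:
  append 46 at index 11 → [96, 83, 61, 37, 53, 12, 21, 17, 28, 26, 46] (no swap needed)
Insert 73:
  append 73 at index 12 → [96, 83, 61, 37, 53, 12, 21, 17, 28, 26, 46, 73]
  73 > parent 12 at index 6, swap → [96, 83, 61, 37, 53, 73, 21, 17, 28, 26, 46, 12]
  73 > parent 61 at index 3, swap → [96, 83, 73, 37, 53, 61, 21, 17, 28, 26, 46, 12]
resulting array: [96, 83, 73, 37, 53, 61, 21, 17, 28, 26, 46, 12]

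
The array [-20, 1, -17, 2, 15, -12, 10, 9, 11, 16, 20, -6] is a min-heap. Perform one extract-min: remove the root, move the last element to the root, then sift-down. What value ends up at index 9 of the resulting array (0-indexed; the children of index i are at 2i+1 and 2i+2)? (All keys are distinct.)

16

remove root -20; move last element -6 to root → [-6, 1, -17, 2, 15, -12, 10, 9, 11, 16, 20]
-6 vs smaller child -17 at index 2, swap → [-17, 1, -6, 2, 15, -12, 10, 9, 11, 16, 20]
-6 vs smaller child -12 at index 5, swap → [-17, 1, -12, 2, 15, -6, 10, 9, 11, 16, 20]
resulting array: [-17, 1, -12, 2, 15, -6, 10, 9, 11, 16, 20]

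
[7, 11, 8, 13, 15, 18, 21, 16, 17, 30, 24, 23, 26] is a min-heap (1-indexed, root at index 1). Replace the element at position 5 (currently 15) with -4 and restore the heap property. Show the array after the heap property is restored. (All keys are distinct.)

set index 5 from 15 to -4 → [7, 11, 8, 13, -4, 18, 21, 16, 17, 30, 24, 23, 26]
-4 < parent 11 at index 2, swap → [7, -4, 8, 13, 11, 18, 21, 16, 17, 30, 24, 23, 26]
-4 < parent 7 at index 1, swap → [-4, 7, 8, 13, 11, 18, 21, 16, 17, 30, 24, 23, 26]

[-4, 7, 8, 13, 11, 18, 21, 16, 17, 30, 24, 23, 26]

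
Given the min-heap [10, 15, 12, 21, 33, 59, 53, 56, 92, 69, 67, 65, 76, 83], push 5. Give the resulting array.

[5, 15, 10, 21, 33, 59, 12, 56, 92, 69, 67, 65, 76, 83, 53]

append 5 at index 14 → [10, 15, 12, 21, 33, 59, 53, 56, 92, 69, 67, 65, 76, 83, 5]
5 < parent 53 at index 6, swap → [10, 15, 12, 21, 33, 59, 5, 56, 92, 69, 67, 65, 76, 83, 53]
5 < parent 12 at index 2, swap → [10, 15, 5, 21, 33, 59, 12, 56, 92, 69, 67, 65, 76, 83, 53]
5 < parent 10 at index 0, swap → [5, 15, 10, 21, 33, 59, 12, 56, 92, 69, 67, 65, 76, 83, 53]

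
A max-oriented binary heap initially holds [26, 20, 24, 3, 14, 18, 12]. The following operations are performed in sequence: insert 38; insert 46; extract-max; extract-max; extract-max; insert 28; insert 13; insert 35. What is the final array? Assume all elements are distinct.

[35, 28, 24, 20, 14, 12, 18, 3, 13]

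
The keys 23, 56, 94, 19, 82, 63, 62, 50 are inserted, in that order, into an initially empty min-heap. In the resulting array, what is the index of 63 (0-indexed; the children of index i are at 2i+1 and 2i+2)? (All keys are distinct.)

Insert 23:
  append 23 at index 0 → [23] (no swap needed)
Insert 56:
  append 56 at index 1 → [23, 56] (no swap needed)
Insert 94:
  append 94 at index 2 → [23, 56, 94] (no swap needed)
Insert 19:
  append 19 at index 3 → [23, 56, 94, 19]
  19 < parent 56 at index 1, swap → [23, 19, 94, 56]
  19 < parent 23 at index 0, swap → [19, 23, 94, 56]
Insert 82:
  append 82 at index 4 → [19, 23, 94, 56, 82] (no swap needed)
Insert 63:
  append 63 at index 5 → [19, 23, 94, 56, 82, 63]
  63 < parent 94 at index 2, swap → [19, 23, 63, 56, 82, 94]
Insert 62:
  append 62 at index 6 → [19, 23, 63, 56, 82, 94, 62]
  62 < parent 63 at index 2, swap → [19, 23, 62, 56, 82, 94, 63]
Insert 50:
  append 50 at index 7 → [19, 23, 62, 56, 82, 94, 63, 50]
  50 < parent 56 at index 3, swap → [19, 23, 62, 50, 82, 94, 63, 56]
resulting array: [19, 23, 62, 50, 82, 94, 63, 56]

6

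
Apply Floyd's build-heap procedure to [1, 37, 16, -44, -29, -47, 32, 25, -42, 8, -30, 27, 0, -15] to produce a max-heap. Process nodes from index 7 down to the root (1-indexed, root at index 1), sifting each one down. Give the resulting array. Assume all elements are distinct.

sift down from index 7: already satisfies heap property
sift down from index 6:
  -47 vs larger child 27 at index 12, swap → [1, 37, 16, -44, -29, 27, 32, 25, -42, 8, -30, -47, 0, -15]
sift down from index 5:
  -29 vs larger child 8 at index 10, swap → [1, 37, 16, -44, 8, 27, 32, 25, -42, -29, -30, -47, 0, -15]
sift down from index 4:
  -44 vs larger child 25 at index 8, swap → [1, 37, 16, 25, 8, 27, 32, -44, -42, -29, -30, -47, 0, -15]
sift down from index 3:
  16 vs larger child 32 at index 7, swap → [1, 37, 32, 25, 8, 27, 16, -44, -42, -29, -30, -47, 0, -15]
sift down from index 2: already satisfies heap property
sift down from index 1:
  1 vs larger child 37 at index 2, swap → [37, 1, 32, 25, 8, 27, 16, -44, -42, -29, -30, -47, 0, -15]
  1 vs larger child 25 at index 4, swap → [37, 25, 32, 1, 8, 27, 16, -44, -42, -29, -30, -47, 0, -15]

[37, 25, 32, 1, 8, 27, 16, -44, -42, -29, -30, -47, 0, -15]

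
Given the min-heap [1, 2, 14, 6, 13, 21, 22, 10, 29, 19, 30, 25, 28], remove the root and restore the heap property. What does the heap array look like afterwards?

remove root 1; move last element 28 to root → [28, 2, 14, 6, 13, 21, 22, 10, 29, 19, 30, 25]
28 vs smaller child 2 at index 1, swap → [2, 28, 14, 6, 13, 21, 22, 10, 29, 19, 30, 25]
28 vs smaller child 6 at index 3, swap → [2, 6, 14, 28, 13, 21, 22, 10, 29, 19, 30, 25]
28 vs smaller child 10 at index 7, swap → [2, 6, 14, 10, 13, 21, 22, 28, 29, 19, 30, 25]

[2, 6, 14, 10, 13, 21, 22, 28, 29, 19, 30, 25]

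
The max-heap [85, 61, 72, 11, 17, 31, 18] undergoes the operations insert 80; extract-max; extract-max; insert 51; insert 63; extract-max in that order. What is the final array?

insert 80:
  append 80 at index 7 → [85, 61, 72, 11, 17, 31, 18, 80]
  80 > parent 11 at index 3, swap → [85, 61, 72, 80, 17, 31, 18, 11]
  80 > parent 61 at index 1, swap → [85, 80, 72, 61, 17, 31, 18, 11]
extract-max → returns 85:
  remove root 85; move last element 11 to root → [11, 80, 72, 61, 17, 31, 18]
  11 vs larger child 80 at index 1, swap → [80, 11, 72, 61, 17, 31, 18]
  11 vs larger child 61 at index 3, swap → [80, 61, 72, 11, 17, 31, 18]
extract-max → returns 80:
  remove root 80; move last element 18 to root → [18, 61, 72, 11, 17, 31]
  18 vs larger child 72 at index 2, swap → [72, 61, 18, 11, 17, 31]
  18 vs only child 31 at index 5, swap → [72, 61, 31, 11, 17, 18]
insert 51:
  append 51 at index 6 → [72, 61, 31, 11, 17, 18, 51]
  51 > parent 31 at index 2, swap → [72, 61, 51, 11, 17, 18, 31]
insert 63:
  append 63 at index 7 → [72, 61, 51, 11, 17, 18, 31, 63]
  63 > parent 11 at index 3, swap → [72, 61, 51, 63, 17, 18, 31, 11]
  63 > parent 61 at index 1, swap → [72, 63, 51, 61, 17, 18, 31, 11]
extract-max → returns 72:
  remove root 72; move last element 11 to root → [11, 63, 51, 61, 17, 18, 31]
  11 vs larger child 63 at index 1, swap → [63, 11, 51, 61, 17, 18, 31]
  11 vs larger child 61 at index 3, swap → [63, 61, 51, 11, 17, 18, 31]

[63, 61, 51, 11, 17, 18, 31]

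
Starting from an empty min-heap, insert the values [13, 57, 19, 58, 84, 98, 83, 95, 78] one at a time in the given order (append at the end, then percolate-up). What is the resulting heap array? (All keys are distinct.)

[13, 57, 19, 58, 84, 98, 83, 95, 78]

Insert 13:
  append 13 at index 0 → [13] (no swap needed)
Insert 57:
  append 57 at index 1 → [13, 57] (no swap needed)
Insert 19:
  append 19 at index 2 → [13, 57, 19] (no swap needed)
Insert 58:
  append 58 at index 3 → [13, 57, 19, 58] (no swap needed)
Insert 84:
  append 84 at index 4 → [13, 57, 19, 58, 84] (no swap needed)
Insert 98:
  append 98 at index 5 → [13, 57, 19, 58, 84, 98] (no swap needed)
Insert 83:
  append 83 at index 6 → [13, 57, 19, 58, 84, 98, 83] (no swap needed)
Insert 95:
  append 95 at index 7 → [13, 57, 19, 58, 84, 98, 83, 95] (no swap needed)
Insert 78:
  append 78 at index 8 → [13, 57, 19, 58, 84, 98, 83, 95, 78] (no swap needed)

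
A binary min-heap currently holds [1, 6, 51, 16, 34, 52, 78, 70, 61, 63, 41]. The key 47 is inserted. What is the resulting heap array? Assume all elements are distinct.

append 47 at index 11 → [1, 6, 51, 16, 34, 52, 78, 70, 61, 63, 41, 47]
47 < parent 52 at index 5, swap → [1, 6, 51, 16, 34, 47, 78, 70, 61, 63, 41, 52]
47 < parent 51 at index 2, swap → [1, 6, 47, 16, 34, 51, 78, 70, 61, 63, 41, 52]

[1, 6, 47, 16, 34, 51, 78, 70, 61, 63, 41, 52]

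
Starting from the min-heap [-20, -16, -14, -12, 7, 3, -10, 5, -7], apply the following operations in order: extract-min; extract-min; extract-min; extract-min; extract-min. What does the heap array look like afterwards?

extract-min → returns -20:
  remove root -20; move last element -7 to root → [-7, -16, -14, -12, 7, 3, -10, 5]
  -7 vs smaller child -16 at index 1, swap → [-16, -7, -14, -12, 7, 3, -10, 5]
  -7 vs smaller child -12 at index 3, swap → [-16, -12, -14, -7, 7, 3, -10, 5]
extract-min → returns -16:
  remove root -16; move last element 5 to root → [5, -12, -14, -7, 7, 3, -10]
  5 vs smaller child -14 at index 2, swap → [-14, -12, 5, -7, 7, 3, -10]
  5 vs smaller child -10 at index 6, swap → [-14, -12, -10, -7, 7, 3, 5]
extract-min → returns -14:
  remove root -14; move last element 5 to root → [5, -12, -10, -7, 7, 3]
  5 vs smaller child -12 at index 1, swap → [-12, 5, -10, -7, 7, 3]
  5 vs smaller child -7 at index 3, swap → [-12, -7, -10, 5, 7, 3]
extract-min → returns -12:
  remove root -12; move last element 3 to root → [3, -7, -10, 5, 7]
  3 vs smaller child -10 at index 2, swap → [-10, -7, 3, 5, 7]
extract-min → returns -10:
  remove root -10; move last element 7 to root → [7, -7, 3, 5]
  7 vs smaller child -7 at index 1, swap → [-7, 7, 3, 5]
  7 vs only child 5 at index 3, swap → [-7, 5, 3, 7]

[-7, 5, 3, 7]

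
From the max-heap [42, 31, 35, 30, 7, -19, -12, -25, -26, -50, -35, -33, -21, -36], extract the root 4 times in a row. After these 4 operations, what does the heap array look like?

[7, -21, -12, -25, -33, -19, -36, -35, -26, -50]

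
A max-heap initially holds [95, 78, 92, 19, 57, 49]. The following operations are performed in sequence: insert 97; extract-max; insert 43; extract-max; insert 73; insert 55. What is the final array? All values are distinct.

[92, 78, 73, 55, 57, 43, 49, 19]

insert 97:
  append 97 at index 6 → [95, 78, 92, 19, 57, 49, 97]
  97 > parent 92 at index 2, swap → [95, 78, 97, 19, 57, 49, 92]
  97 > parent 95 at index 0, swap → [97, 78, 95, 19, 57, 49, 92]
extract-max → returns 97:
  remove root 97; move last element 92 to root → [92, 78, 95, 19, 57, 49]
  92 vs larger child 95 at index 2, swap → [95, 78, 92, 19, 57, 49]
insert 43:
  append 43 at index 6 → [95, 78, 92, 19, 57, 49, 43] (no swap needed)
extract-max → returns 95:
  remove root 95; move last element 43 to root → [43, 78, 92, 19, 57, 49]
  43 vs larger child 92 at index 2, swap → [92, 78, 43, 19, 57, 49]
  43 vs only child 49 at index 5, swap → [92, 78, 49, 19, 57, 43]
insert 73:
  append 73 at index 6 → [92, 78, 49, 19, 57, 43, 73]
  73 > parent 49 at index 2, swap → [92, 78, 73, 19, 57, 43, 49]
insert 55:
  append 55 at index 7 → [92, 78, 73, 19, 57, 43, 49, 55]
  55 > parent 19 at index 3, swap → [92, 78, 73, 55, 57, 43, 49, 19]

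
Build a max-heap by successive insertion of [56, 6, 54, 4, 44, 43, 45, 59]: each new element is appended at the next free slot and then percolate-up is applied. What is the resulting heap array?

Insert 56:
  append 56 at index 0 → [56] (no swap needed)
Insert 6:
  append 6 at index 1 → [56, 6] (no swap needed)
Insert 54:
  append 54 at index 2 → [56, 6, 54] (no swap needed)
Insert 4:
  append 4 at index 3 → [56, 6, 54, 4] (no swap needed)
Insert 44:
  append 44 at index 4 → [56, 6, 54, 4, 44]
  44 > parent 6 at index 1, swap → [56, 44, 54, 4, 6]
Insert 43:
  append 43 at index 5 → [56, 44, 54, 4, 6, 43] (no swap needed)
Insert 45:
  append 45 at index 6 → [56, 44, 54, 4, 6, 43, 45] (no swap needed)
Insert 59:
  append 59 at index 7 → [56, 44, 54, 4, 6, 43, 45, 59]
  59 > parent 4 at index 3, swap → [56, 44, 54, 59, 6, 43, 45, 4]
  59 > parent 44 at index 1, swap → [56, 59, 54, 44, 6, 43, 45, 4]
  59 > parent 56 at index 0, swap → [59, 56, 54, 44, 6, 43, 45, 4]

[59, 56, 54, 44, 6, 43, 45, 4]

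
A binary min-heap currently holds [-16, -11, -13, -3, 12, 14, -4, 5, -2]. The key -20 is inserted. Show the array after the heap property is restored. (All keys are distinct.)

[-20, -16, -13, -3, -11, 14, -4, 5, -2, 12]

append -20 at index 9 → [-16, -11, -13, -3, 12, 14, -4, 5, -2, -20]
-20 < parent 12 at index 4, swap → [-16, -11, -13, -3, -20, 14, -4, 5, -2, 12]
-20 < parent -11 at index 1, swap → [-16, -20, -13, -3, -11, 14, -4, 5, -2, 12]
-20 < parent -16 at index 0, swap → [-20, -16, -13, -3, -11, 14, -4, 5, -2, 12]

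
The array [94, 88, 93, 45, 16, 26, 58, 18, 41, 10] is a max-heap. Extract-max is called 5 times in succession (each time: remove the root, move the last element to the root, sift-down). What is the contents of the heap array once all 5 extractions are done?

extract-max #1 returns 94:
  remove root 94; move last element 10 to root → [10, 88, 93, 45, 16, 26, 58, 18, 41]
  10 vs larger child 93 at index 2, swap → [93, 88, 10, 45, 16, 26, 58, 18, 41]
  10 vs larger child 58 at index 6, swap → [93, 88, 58, 45, 16, 26, 10, 18, 41]
extract-max #2 returns 93:
  remove root 93; move last element 41 to root → [41, 88, 58, 45, 16, 26, 10, 18]
  41 vs larger child 88 at index 1, swap → [88, 41, 58, 45, 16, 26, 10, 18]
  41 vs larger child 45 at index 3, swap → [88, 45, 58, 41, 16, 26, 10, 18]
extract-max #3 returns 88:
  remove root 88; move last element 18 to root → [18, 45, 58, 41, 16, 26, 10]
  18 vs larger child 58 at index 2, swap → [58, 45, 18, 41, 16, 26, 10]
  18 vs larger child 26 at index 5, swap → [58, 45, 26, 41, 16, 18, 10]
extract-max #4 returns 58:
  remove root 58; move last element 10 to root → [10, 45, 26, 41, 16, 18]
  10 vs larger child 45 at index 1, swap → [45, 10, 26, 41, 16, 18]
  10 vs larger child 41 at index 3, swap → [45, 41, 26, 10, 16, 18]
extract-max #5 returns 45:
  remove root 45; move last element 18 to root → [18, 41, 26, 10, 16]
  18 vs larger child 41 at index 1, swap → [41, 18, 26, 10, 16]

[41, 18, 26, 10, 16]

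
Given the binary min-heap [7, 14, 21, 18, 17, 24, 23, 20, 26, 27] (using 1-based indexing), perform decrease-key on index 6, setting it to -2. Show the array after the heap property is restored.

[-2, 14, 7, 18, 17, 21, 23, 20, 26, 27]

set index 6 from 24 to -2 → [7, 14, 21, 18, 17, -2, 23, 20, 26, 27]
-2 < parent 21 at index 3, swap → [7, 14, -2, 18, 17, 21, 23, 20, 26, 27]
-2 < parent 7 at index 1, swap → [-2, 14, 7, 18, 17, 21, 23, 20, 26, 27]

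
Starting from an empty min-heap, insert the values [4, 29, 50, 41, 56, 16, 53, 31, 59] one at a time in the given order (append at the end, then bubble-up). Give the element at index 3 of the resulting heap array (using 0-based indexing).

31

Insert 4:
  append 4 at index 0 → [4] (no swap needed)
Insert 29:
  append 29 at index 1 → [4, 29] (no swap needed)
Insert 50:
  append 50 at index 2 → [4, 29, 50] (no swap needed)
Insert 41:
  append 41 at index 3 → [4, 29, 50, 41] (no swap needed)
Insert 56:
  append 56 at index 4 → [4, 29, 50, 41, 56] (no swap needed)
Insert 16:
  append 16 at index 5 → [4, 29, 50, 41, 56, 16]
  16 < parent 50 at index 2, swap → [4, 29, 16, 41, 56, 50]
Insert 53:
  append 53 at index 6 → [4, 29, 16, 41, 56, 50, 53] (no swap needed)
Insert 31:
  append 31 at index 7 → [4, 29, 16, 41, 56, 50, 53, 31]
  31 < parent 41 at index 3, swap → [4, 29, 16, 31, 56, 50, 53, 41]
Insert 59:
  append 59 at index 8 → [4, 29, 16, 31, 56, 50, 53, 41, 59] (no swap needed)
resulting array: [4, 29, 16, 31, 56, 50, 53, 41, 59]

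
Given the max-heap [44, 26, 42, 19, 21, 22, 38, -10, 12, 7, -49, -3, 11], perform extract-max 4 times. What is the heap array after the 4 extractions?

extract-max #1 returns 44:
  remove root 44; move last element 11 to root → [11, 26, 42, 19, 21, 22, 38, -10, 12, 7, -49, -3]
  11 vs larger child 42 at index 2, swap → [42, 26, 11, 19, 21, 22, 38, -10, 12, 7, -49, -3]
  11 vs larger child 38 at index 6, swap → [42, 26, 38, 19, 21, 22, 11, -10, 12, 7, -49, -3]
extract-max #2 returns 42:
  remove root 42; move last element -3 to root → [-3, 26, 38, 19, 21, 22, 11, -10, 12, 7, -49]
  -3 vs larger child 38 at index 2, swap → [38, 26, -3, 19, 21, 22, 11, -10, 12, 7, -49]
  -3 vs larger child 22 at index 5, swap → [38, 26, 22, 19, 21, -3, 11, -10, 12, 7, -49]
extract-max #3 returns 38:
  remove root 38; move last element -49 to root → [-49, 26, 22, 19, 21, -3, 11, -10, 12, 7]
  -49 vs larger child 26 at index 1, swap → [26, -49, 22, 19, 21, -3, 11, -10, 12, 7]
  -49 vs larger child 21 at index 4, swap → [26, 21, 22, 19, -49, -3, 11, -10, 12, 7]
  -49 vs only child 7 at index 9, swap → [26, 21, 22, 19, 7, -3, 11, -10, 12, -49]
extract-max #4 returns 26:
  remove root 26; move last element -49 to root → [-49, 21, 22, 19, 7, -3, 11, -10, 12]
  -49 vs larger child 22 at index 2, swap → [22, 21, -49, 19, 7, -3, 11, -10, 12]
  -49 vs larger child 11 at index 6, swap → [22, 21, 11, 19, 7, -3, -49, -10, 12]

[22, 21, 11, 19, 7, -3, -49, -10, 12]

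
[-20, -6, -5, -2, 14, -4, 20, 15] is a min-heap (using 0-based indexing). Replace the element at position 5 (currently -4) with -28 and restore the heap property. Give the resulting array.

[-28, -6, -20, -2, 14, -5, 20, 15]

set index 5 from -4 to -28 → [-20, -6, -5, -2, 14, -28, 20, 15]
-28 < parent -5 at index 2, swap → [-20, -6, -28, -2, 14, -5, 20, 15]
-28 < parent -20 at index 0, swap → [-28, -6, -20, -2, 14, -5, 20, 15]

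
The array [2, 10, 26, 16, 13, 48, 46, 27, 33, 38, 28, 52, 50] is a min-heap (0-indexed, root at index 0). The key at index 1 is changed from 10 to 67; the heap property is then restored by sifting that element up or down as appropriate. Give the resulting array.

set index 1 from 10 to 67 → [2, 67, 26, 16, 13, 48, 46, 27, 33, 38, 28, 52, 50]
67 vs smaller child 13 at index 4, swap → [2, 13, 26, 16, 67, 48, 46, 27, 33, 38, 28, 52, 50]
67 vs smaller child 28 at index 10, swap → [2, 13, 26, 16, 28, 48, 46, 27, 33, 38, 67, 52, 50]

[2, 13, 26, 16, 28, 48, 46, 27, 33, 38, 67, 52, 50]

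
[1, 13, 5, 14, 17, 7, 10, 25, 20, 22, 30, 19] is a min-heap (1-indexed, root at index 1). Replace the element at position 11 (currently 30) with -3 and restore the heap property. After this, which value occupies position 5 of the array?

set index 11 from 30 to -3 → [1, 13, 5, 14, 17, 7, 10, 25, 20, 22, -3, 19]
-3 < parent 17 at index 5, swap → [1, 13, 5, 14, -3, 7, 10, 25, 20, 22, 17, 19]
-3 < parent 13 at index 2, swap → [1, -3, 5, 14, 13, 7, 10, 25, 20, 22, 17, 19]
-3 < parent 1 at index 1, swap → [-3, 1, 5, 14, 13, 7, 10, 25, 20, 22, 17, 19]
resulting array: [-3, 1, 5, 14, 13, 7, 10, 25, 20, 22, 17, 19]

13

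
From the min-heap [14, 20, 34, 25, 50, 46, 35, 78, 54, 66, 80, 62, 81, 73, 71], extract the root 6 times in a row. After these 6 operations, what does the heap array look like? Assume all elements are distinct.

[50, 54, 62, 71, 66, 80, 81, 78, 73]

extract-min #1 returns 14:
  remove root 14; move last element 71 to root → [71, 20, 34, 25, 50, 46, 35, 78, 54, 66, 80, 62, 81, 73]
  71 vs smaller child 20 at index 1, swap → [20, 71, 34, 25, 50, 46, 35, 78, 54, 66, 80, 62, 81, 73]
  71 vs smaller child 25 at index 3, swap → [20, 25, 34, 71, 50, 46, 35, 78, 54, 66, 80, 62, 81, 73]
  71 vs smaller child 54 at index 8, swap → [20, 25, 34, 54, 50, 46, 35, 78, 71, 66, 80, 62, 81, 73]
extract-min #2 returns 20:
  remove root 20; move last element 73 to root → [73, 25, 34, 54, 50, 46, 35, 78, 71, 66, 80, 62, 81]
  73 vs smaller child 25 at index 1, swap → [25, 73, 34, 54, 50, 46, 35, 78, 71, 66, 80, 62, 81]
  73 vs smaller child 50 at index 4, swap → [25, 50, 34, 54, 73, 46, 35, 78, 71, 66, 80, 62, 81]
  73 vs smaller child 66 at index 9, swap → [25, 50, 34, 54, 66, 46, 35, 78, 71, 73, 80, 62, 81]
extract-min #3 returns 25:
  remove root 25; move last element 81 to root → [81, 50, 34, 54, 66, 46, 35, 78, 71, 73, 80, 62]
  81 vs smaller child 34 at index 2, swap → [34, 50, 81, 54, 66, 46, 35, 78, 71, 73, 80, 62]
  81 vs smaller child 35 at index 6, swap → [34, 50, 35, 54, 66, 46, 81, 78, 71, 73, 80, 62]
extract-min #4 returns 34:
  remove root 34; move last element 62 to root → [62, 50, 35, 54, 66, 46, 81, 78, 71, 73, 80]
  62 vs smaller child 35 at index 2, swap → [35, 50, 62, 54, 66, 46, 81, 78, 71, 73, 80]
  62 vs smaller child 46 at index 5, swap → [35, 50, 46, 54, 66, 62, 81, 78, 71, 73, 80]
extract-min #5 returns 35:
  remove root 35; move last element 80 to root → [80, 50, 46, 54, 66, 62, 81, 78, 71, 73]
  80 vs smaller child 46 at index 2, swap → [46, 50, 80, 54, 66, 62, 81, 78, 71, 73]
  80 vs smaller child 62 at index 5, swap → [46, 50, 62, 54, 66, 80, 81, 78, 71, 73]
extract-min #6 returns 46:
  remove root 46; move last element 73 to root → [73, 50, 62, 54, 66, 80, 81, 78, 71]
  73 vs smaller child 50 at index 1, swap → [50, 73, 62, 54, 66, 80, 81, 78, 71]
  73 vs smaller child 54 at index 3, swap → [50, 54, 62, 73, 66, 80, 81, 78, 71]
  73 vs smaller child 71 at index 8, swap → [50, 54, 62, 71, 66, 80, 81, 78, 73]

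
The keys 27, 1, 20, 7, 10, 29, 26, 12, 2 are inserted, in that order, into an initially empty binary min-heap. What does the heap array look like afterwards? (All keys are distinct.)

Insert 27:
  append 27 at index 0 → [27] (no swap needed)
Insert 1:
  append 1 at index 1 → [27, 1]
  1 < parent 27 at index 0, swap → [1, 27]
Insert 20:
  append 20 at index 2 → [1, 27, 20] (no swap needed)
Insert 7:
  append 7 at index 3 → [1, 27, 20, 7]
  7 < parent 27 at index 1, swap → [1, 7, 20, 27]
Insert 10:
  append 10 at index 4 → [1, 7, 20, 27, 10] (no swap needed)
Insert 29:
  append 29 at index 5 → [1, 7, 20, 27, 10, 29] (no swap needed)
Insert 26:
  append 26 at index 6 → [1, 7, 20, 27, 10, 29, 26] (no swap needed)
Insert 12:
  append 12 at index 7 → [1, 7, 20, 27, 10, 29, 26, 12]
  12 < parent 27 at index 3, swap → [1, 7, 20, 12, 10, 29, 26, 27]
Insert 2:
  append 2 at index 8 → [1, 7, 20, 12, 10, 29, 26, 27, 2]
  2 < parent 12 at index 3, swap → [1, 7, 20, 2, 10, 29, 26, 27, 12]
  2 < parent 7 at index 1, swap → [1, 2, 20, 7, 10, 29, 26, 27, 12]

[1, 2, 20, 7, 10, 29, 26, 27, 12]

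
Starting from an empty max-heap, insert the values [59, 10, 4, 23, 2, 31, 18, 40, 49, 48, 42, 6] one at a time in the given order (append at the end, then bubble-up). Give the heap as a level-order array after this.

[59, 49, 31, 40, 48, 6, 18, 10, 23, 2, 42, 4]

Insert 59:
  append 59 at index 0 → [59] (no swap needed)
Insert 10:
  append 10 at index 1 → [59, 10] (no swap needed)
Insert 4:
  append 4 at index 2 → [59, 10, 4] (no swap needed)
Insert 23:
  append 23 at index 3 → [59, 10, 4, 23]
  23 > parent 10 at index 1, swap → [59, 23, 4, 10]
Insert 2:
  append 2 at index 4 → [59, 23, 4, 10, 2] (no swap needed)
Insert 31:
  append 31 at index 5 → [59, 23, 4, 10, 2, 31]
  31 > parent 4 at index 2, swap → [59, 23, 31, 10, 2, 4]
Insert 18:
  append 18 at index 6 → [59, 23, 31, 10, 2, 4, 18] (no swap needed)
Insert 40:
  append 40 at index 7 → [59, 23, 31, 10, 2, 4, 18, 40]
  40 > parent 10 at index 3, swap → [59, 23, 31, 40, 2, 4, 18, 10]
  40 > parent 23 at index 1, swap → [59, 40, 31, 23, 2, 4, 18, 10]
Insert 49:
  append 49 at index 8 → [59, 40, 31, 23, 2, 4, 18, 10, 49]
  49 > parent 23 at index 3, swap → [59, 40, 31, 49, 2, 4, 18, 10, 23]
  49 > parent 40 at index 1, swap → [59, 49, 31, 40, 2, 4, 18, 10, 23]
Insert 48:
  append 48 at index 9 → [59, 49, 31, 40, 2, 4, 18, 10, 23, 48]
  48 > parent 2 at index 4, swap → [59, 49, 31, 40, 48, 4, 18, 10, 23, 2]
Insert 42:
  append 42 at index 10 → [59, 49, 31, 40, 48, 4, 18, 10, 23, 2, 42] (no swap needed)
Insert 6:
  append 6 at index 11 → [59, 49, 31, 40, 48, 4, 18, 10, 23, 2, 42, 6]
  6 > parent 4 at index 5, swap → [59, 49, 31, 40, 48, 6, 18, 10, 23, 2, 42, 4]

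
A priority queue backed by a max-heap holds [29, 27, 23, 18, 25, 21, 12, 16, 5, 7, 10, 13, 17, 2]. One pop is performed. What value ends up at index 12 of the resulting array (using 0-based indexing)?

17

remove root 29; move last element 2 to root → [2, 27, 23, 18, 25, 21, 12, 16, 5, 7, 10, 13, 17]
2 vs larger child 27 at index 1, swap → [27, 2, 23, 18, 25, 21, 12, 16, 5, 7, 10, 13, 17]
2 vs larger child 25 at index 4, swap → [27, 25, 23, 18, 2, 21, 12, 16, 5, 7, 10, 13, 17]
2 vs larger child 10 at index 10, swap → [27, 25, 23, 18, 10, 21, 12, 16, 5, 7, 2, 13, 17]
resulting array: [27, 25, 23, 18, 10, 21, 12, 16, 5, 7, 2, 13, 17]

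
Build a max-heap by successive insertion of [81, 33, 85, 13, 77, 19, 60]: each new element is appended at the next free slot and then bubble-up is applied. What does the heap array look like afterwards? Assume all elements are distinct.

Insert 81:
  append 81 at index 0 → [81] (no swap needed)
Insert 33:
  append 33 at index 1 → [81, 33] (no swap needed)
Insert 85:
  append 85 at index 2 → [81, 33, 85]
  85 > parent 81 at index 0, swap → [85, 33, 81]
Insert 13:
  append 13 at index 3 → [85, 33, 81, 13] (no swap needed)
Insert 77:
  append 77 at index 4 → [85, 33, 81, 13, 77]
  77 > parent 33 at index 1, swap → [85, 77, 81, 13, 33]
Insert 19:
  append 19 at index 5 → [85, 77, 81, 13, 33, 19] (no swap needed)
Insert 60:
  append 60 at index 6 → [85, 77, 81, 13, 33, 19, 60] (no swap needed)

[85, 77, 81, 13, 33, 19, 60]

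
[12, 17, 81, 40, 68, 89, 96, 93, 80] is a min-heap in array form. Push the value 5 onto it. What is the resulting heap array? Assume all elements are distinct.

[5, 12, 81, 40, 17, 89, 96, 93, 80, 68]

append 5 at index 9 → [12, 17, 81, 40, 68, 89, 96, 93, 80, 5]
5 < parent 68 at index 4, swap → [12, 17, 81, 40, 5, 89, 96, 93, 80, 68]
5 < parent 17 at index 1, swap → [12, 5, 81, 40, 17, 89, 96, 93, 80, 68]
5 < parent 12 at index 0, swap → [5, 12, 81, 40, 17, 89, 96, 93, 80, 68]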